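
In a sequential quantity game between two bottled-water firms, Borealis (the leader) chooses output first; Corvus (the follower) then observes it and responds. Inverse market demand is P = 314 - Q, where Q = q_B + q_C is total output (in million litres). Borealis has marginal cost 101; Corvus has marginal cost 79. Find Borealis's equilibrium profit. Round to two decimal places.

4560.13

Solve by backward induction. Given q_B, the follower Corvus maximises π_C = (314 - q_B - q_C)q_C - 79q_C.
Setting the follower's marginal profit to zero, 235 - q_B - 2q_C = 0, i.e. q_C = (235 - q_B)/2.
Borealis substitutes q_C(q_B) into its own profit: π_B = q_B(314 - q_B - (235 - q_B)/2) - 101q_B = (393/2 - (1/2)q_B)q_B - 101q_B.
Maximising: ∂π_B/∂q_B = 191/2 - q_B = 0, giving q_B = 191/2.
Then q_C = (235 - 191/2)/2 = 279/4.
Price P = 314 - 661/4 = 595/4.
Borealis's profit: (595/4 - 101)·(191/2) = 4560.1250.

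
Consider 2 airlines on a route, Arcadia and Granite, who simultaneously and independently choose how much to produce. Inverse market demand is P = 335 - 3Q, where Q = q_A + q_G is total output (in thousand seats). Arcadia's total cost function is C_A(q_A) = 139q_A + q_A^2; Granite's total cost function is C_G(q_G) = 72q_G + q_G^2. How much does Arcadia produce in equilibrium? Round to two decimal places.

14.16

Arcadia's profit: π_A = (335 - 3Q)q_A - (139q_A + q_A²). Setting ∂π_A/∂q_A = 0: 196 - 8q_A - 3(q_G) = 0.
Granite's profit: π_G = (335 - 3Q)q_G - (72q_G + q_G²). Setting ∂π_G/∂q_G = 0: 263 - 8q_G - 3(q_A) = 0.
Best responses: q_A = (196 - 3q_G)/8, q_G = (263 - 3q_A)/8.
Substituting one into the other gives q_A = 779/55 and q_G = 1516/55.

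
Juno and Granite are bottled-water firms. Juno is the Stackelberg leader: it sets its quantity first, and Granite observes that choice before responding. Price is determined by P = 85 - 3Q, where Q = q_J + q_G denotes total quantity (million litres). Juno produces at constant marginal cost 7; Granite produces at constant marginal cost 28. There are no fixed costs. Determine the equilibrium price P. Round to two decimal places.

31.75

The follower Granite best-responds to any q_J: π_G = (85 - 3Q)q_G - 28q_G.
Follower FOC: 57 - 3q_J - 6q_G = 0, so q_G(q_J) = (57 - 3q_J)/6.
Juno substitutes q_G(q_J) into its own profit: π_J = q_J(85 - 3q_J - (57 - 3q_J)/2) - 7q_J = (113/2 - (3/2)q_J)q_J - 7q_J.
Leader FOC: 99/2 - 3q_J = 0, so q_J = 33/2.
Then q_G = (57 - 3·(33/2))/6 = 5/4.
Total output Q = 71/4, so price P = 85 - 3·(71/4) = 127/4.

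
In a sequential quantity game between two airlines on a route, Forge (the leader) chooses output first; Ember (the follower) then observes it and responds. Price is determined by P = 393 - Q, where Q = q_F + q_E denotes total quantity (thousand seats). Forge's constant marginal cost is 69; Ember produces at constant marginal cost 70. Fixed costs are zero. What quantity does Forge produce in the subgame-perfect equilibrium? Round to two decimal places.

162.50

Solve by backward induction. Given q_F, the follower Ember maximises π_E = (393 - q_F - q_E)q_E - 70q_E.
Follower FOC: 323 - q_F - 2q_E = 0, so q_E(q_F) = (323 - q_F)/2.
The leader anticipates this reaction. Substituting into P = 393 - Q gives P = 463/2 - (1/2)q_F, so π_F = (463/2 - (1/2)q_F)q_F - 69q_F.
Leader FOC: 325/2 - q_F = 0, so q_F = 325/2.
Then q_E = (323 - 325/2)/2 = 321/4.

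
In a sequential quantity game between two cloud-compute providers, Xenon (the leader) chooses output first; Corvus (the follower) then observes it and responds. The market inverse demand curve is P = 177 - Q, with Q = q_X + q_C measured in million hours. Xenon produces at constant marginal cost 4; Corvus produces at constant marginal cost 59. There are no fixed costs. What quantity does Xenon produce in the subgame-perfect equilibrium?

The follower Corvus best-responds to any q_X: π_C = (177 - Q)q_C - 59q_C.
Setting the follower's marginal profit to zero, 118 - q_X - 2q_C = 0, i.e. q_C = (118 - q_X)/2.
Xenon substitutes q_C(q_X) into its own profit: π_X = q_X(177 - q_X - (118 - q_X)/2) - 4q_X = (118 - (1/2)q_X)q_X - 4q_X.
Leader FOC: 114 - q_X = 0, so q_X = 114.
Then q_C = (118 - 114)/2 = 2.

114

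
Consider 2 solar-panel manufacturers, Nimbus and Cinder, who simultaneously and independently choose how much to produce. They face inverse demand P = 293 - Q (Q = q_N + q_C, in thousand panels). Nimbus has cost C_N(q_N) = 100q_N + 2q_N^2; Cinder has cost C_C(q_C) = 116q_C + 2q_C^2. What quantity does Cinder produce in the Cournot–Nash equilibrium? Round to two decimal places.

Nimbus's profit: π_N = (293 - Q)q_N - (100q_N + 2q_N²). Setting ∂π_N/∂q_N = 0: 193 - 6q_N - (q_C) = 0.
Cinder's first-order condition: 177 - 6q_C - (q_N) = 0.
So q_N = (193 - q_C)/6 and q_C = (177 - q_N)/6.
Solving the pair: q_N = 981/35, q_C = 869/35.

24.83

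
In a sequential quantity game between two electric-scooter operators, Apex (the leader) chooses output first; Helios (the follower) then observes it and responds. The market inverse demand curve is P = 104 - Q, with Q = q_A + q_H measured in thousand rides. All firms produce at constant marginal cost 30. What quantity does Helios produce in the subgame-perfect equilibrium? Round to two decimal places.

18.50

Solve by backward induction. Given q_A, the follower Helios maximises π_H = (104 - q_A - q_H)q_H - 30q_H.
Follower FOC: 74 - q_A - 2q_H = 0, so q_H(q_A) = (74 - q_A)/2.
Apex substitutes q_H(q_A) into its own profit: π_A = q_A(104 - q_A - (74 - q_A)/2) - 30q_A = (67 - (1/2)q_A)q_A - 30q_A.
Maximising: ∂π_A/∂q_A = 37 - q_A = 0, giving q_A = 37.
Then q_H = (74 - 37)/2 = 37/2.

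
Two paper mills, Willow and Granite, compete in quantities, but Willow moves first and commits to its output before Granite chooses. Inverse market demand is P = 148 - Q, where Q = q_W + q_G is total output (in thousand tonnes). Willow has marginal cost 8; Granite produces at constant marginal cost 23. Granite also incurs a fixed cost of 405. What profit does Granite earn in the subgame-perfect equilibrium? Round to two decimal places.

159.06

The follower Granite best-responds to any q_W: π_G = (148 - Q)q_G - 23q_G.
Follower FOC: 125 - q_W - 2q_G = 0, so q_G(q_W) = (125 - q_W)/2.
The leader anticipates this reaction. Substituting into P = 148 - Q gives P = 171/2 - (1/2)q_W, so π_W = (171/2 - (1/2)q_W)q_W - 8q_W.
The leader's first-order condition 155/2 - q_W = 0 yields q_W = 155/2.
Then q_G = (125 - 155/2)/2 = 95/4.
Price P = 148 - 405/4 = 187/4.
Granite's profit: (187/4 - 23)·(95/4) - 405 = 159.0625.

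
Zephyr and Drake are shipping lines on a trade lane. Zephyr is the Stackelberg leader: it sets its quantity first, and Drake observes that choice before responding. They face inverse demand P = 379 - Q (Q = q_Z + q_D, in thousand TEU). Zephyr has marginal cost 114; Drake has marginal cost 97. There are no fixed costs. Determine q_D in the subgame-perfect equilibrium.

The follower Drake best-responds to any q_Z: π_D = (379 - Q)q_D - 97q_D.
∂π_D/∂q_D = 282 - q_Z - 2q_D = 0 gives the reaction function q_D = (282 - q_Z)/2.
The leader anticipates this reaction. Substituting into P = 379 - Q gives P = 238 - (1/2)q_Z, so π_Z = (238 - (1/2)q_Z)q_Z - 114q_Z.
Maximising: ∂π_Z/∂q_Z = 124 - q_Z = 0, giving q_Z = 124.
Then q_D = (282 - 124)/2 = 79.

79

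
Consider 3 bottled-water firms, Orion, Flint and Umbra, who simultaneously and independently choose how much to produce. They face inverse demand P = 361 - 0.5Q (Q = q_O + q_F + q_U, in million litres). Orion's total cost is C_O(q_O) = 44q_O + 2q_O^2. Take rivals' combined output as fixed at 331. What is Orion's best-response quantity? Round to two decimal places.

30.30

With rivals' combined output fixed at 331, Orion's profit is π_O = (361 - (1/2)·331 - (1/2)q_O)q_O - (44q_O + 2q_O²) = (391/2 - (1/2)q_O)q_O - (44q_O + 2q_O²).
∂π_O/∂q_O = 303/2 - 5q_O = 0, so q_O = 303/10.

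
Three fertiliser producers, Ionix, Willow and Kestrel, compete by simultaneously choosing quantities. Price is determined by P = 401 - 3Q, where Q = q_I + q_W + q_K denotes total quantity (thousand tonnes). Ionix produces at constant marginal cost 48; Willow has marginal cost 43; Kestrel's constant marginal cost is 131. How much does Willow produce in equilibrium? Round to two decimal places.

Ionix's profit: π_I = (401 - 3Q)q_I - (48q_I). Setting ∂π_I/∂q_I = 0: 353 - 6q_I - 3(q_W + q_K) = 0.
Willow's profit: π_W = (401 - 3Q)q_W - (43q_W). Setting ∂π_W/∂q_W = 0: 358 - 6q_W - 3(q_I + q_K) = 0.
Kestrel's first-order condition: 270 - 6q_K - 3(q_I + q_W) = 0.
Adding the 3 first-order conditions: 981 − 12Q = 0, so Q = 327/4.
Back-substituting: q_I = (353 − 981/4)/3 = 431/12, q_W = (358 − 981/4)/3 = 451/12, q_K = (270 − 981/4)/3 = 33/4.

37.58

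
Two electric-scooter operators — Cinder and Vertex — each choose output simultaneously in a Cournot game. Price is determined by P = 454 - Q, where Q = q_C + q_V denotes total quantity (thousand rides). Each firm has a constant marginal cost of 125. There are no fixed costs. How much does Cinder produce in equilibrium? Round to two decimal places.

Each firm earns π_i = (454 - Q)q_i - 125q_i.
Setting ∂π_i/∂q_i = 0 with rivals' quantities fixed: 329 - 2q_i - q_j = 0.
By symmetry each firm produces the same amount; substituting q_j = q_i yields q_i = 329/3.

109.67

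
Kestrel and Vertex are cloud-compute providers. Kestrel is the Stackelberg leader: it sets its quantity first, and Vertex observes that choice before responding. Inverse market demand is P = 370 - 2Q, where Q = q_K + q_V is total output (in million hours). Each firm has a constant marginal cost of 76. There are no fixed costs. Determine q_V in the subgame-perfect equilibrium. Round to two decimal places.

36.75

Solve by backward induction. Given q_K, the follower Vertex maximises π_V = (370 - 2q_K - 2q_V)q_V - 76q_V.
∂π_V/∂q_V = 294 - 2q_K - 4q_V = 0 gives the reaction function q_V = (294 - 2q_K)/4.
Kestrel substitutes q_V(q_K) into its own profit: π_K = q_K(370 - 2q_K - (294 - 2q_K)/2) - 76q_K = (223 - q_K)q_K - 76q_K.
Maximising: ∂π_K/∂q_K = 147 - 2q_K = 0, giving q_K = 147/2.
Then q_V = (294 - 2·(147/2))/4 = 147/4.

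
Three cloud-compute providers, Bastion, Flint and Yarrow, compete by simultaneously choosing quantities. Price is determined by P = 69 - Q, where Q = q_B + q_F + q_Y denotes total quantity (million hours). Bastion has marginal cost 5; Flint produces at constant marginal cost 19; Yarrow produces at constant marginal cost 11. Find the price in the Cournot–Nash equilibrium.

26

Bastion's profit: π_B = (69 - Q)q_B - (5q_B). Setting ∂π_B/∂q_B = 0: 64 - 2q_B - (q_F + q_Y) = 0.
Flint's first-order condition: 50 - 2q_F - (q_B + q_Y) = 0.
Yarrow's first-order condition: 58 - 2q_Y - (q_B + q_F) = 0.
Adding the 3 first-order conditions: 172 − 4Q = 0, so Q = 43.
Back-substituting: q_B = (64 − 43) = 21, q_F = (50 − 43) = 7, q_Y = (58 − 43) = 15.
Total output Q = 43, so price P = 69 - 43 = 26.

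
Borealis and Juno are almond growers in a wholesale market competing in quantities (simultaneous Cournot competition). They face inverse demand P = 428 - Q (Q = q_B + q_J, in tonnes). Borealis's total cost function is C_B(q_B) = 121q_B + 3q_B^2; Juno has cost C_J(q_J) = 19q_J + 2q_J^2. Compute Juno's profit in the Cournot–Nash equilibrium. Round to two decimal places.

Borealis's profit: π_B = (428 - Q)q_B - (121q_B + 3q_B²). Setting ∂π_B/∂q_B = 0: 307 - 8q_B - (q_J) = 0.
Juno's first-order condition: 409 - 6q_J - (q_B) = 0.
So q_B = (307 - q_J)/8 and q_J = (409 - q_B)/6.
Solving the pair: q_B = 1433/47, q_J = 63.0851.
Price P = 428 - 93.5745 = 334.4255.
Juno's profit: 334.4255·63.0851 - 19·63.0851 - 2·63.0851² = 11939.1919.

11939.19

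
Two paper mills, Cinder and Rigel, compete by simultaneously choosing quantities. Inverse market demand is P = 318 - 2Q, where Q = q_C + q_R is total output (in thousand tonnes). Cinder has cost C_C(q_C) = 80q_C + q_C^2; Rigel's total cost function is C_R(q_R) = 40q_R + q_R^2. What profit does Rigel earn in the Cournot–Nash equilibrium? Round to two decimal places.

4162.69

Cinder's profit: π_C = (318 - 2Q)q_C - (80q_C + q_C²). Setting ∂π_C/∂q_C = 0: 238 - 6q_C - 2(q_R) = 0.
Rigel's first-order condition: 278 - 6q_R - 2(q_C) = 0.
Rearranging gives the reaction functions q_C = (238 - 2q_R)/6 and q_R = (278 - 2q_C)/6.
Solving the pair: q_C = 109/4, q_R = 149/4.
Price P = 318 - 2·(129/2) = 189.
Rigel's profit: 189·(149/4) - 40·(149/4) - (149/4)² = 4162.6875.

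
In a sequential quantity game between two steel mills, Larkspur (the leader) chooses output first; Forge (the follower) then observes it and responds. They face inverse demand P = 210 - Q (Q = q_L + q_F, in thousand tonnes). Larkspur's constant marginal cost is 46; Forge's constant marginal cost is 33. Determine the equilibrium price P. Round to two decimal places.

Solve by backward induction. Given q_L, the follower Forge maximises π_F = (210 - q_L - q_F)q_F - 33q_F.
Setting the follower's marginal profit to zero, 177 - q_L - 2q_F = 0, i.e. q_F = (177 - q_L)/2.
Larkspur substitutes q_F(q_L) into its own profit: π_L = q_L(210 - q_L - (177 - q_L)/2) - 46q_L = (243/2 - (1/2)q_L)q_L - 46q_L.
Maximising: ∂π_L/∂q_L = 151/2 - q_L = 0, giving q_L = 151/2.
Then q_F = (177 - 151/2)/2 = 203/4.
Total output Q = 505/4, so price P = 210 - 505/4 = 335/4.

83.75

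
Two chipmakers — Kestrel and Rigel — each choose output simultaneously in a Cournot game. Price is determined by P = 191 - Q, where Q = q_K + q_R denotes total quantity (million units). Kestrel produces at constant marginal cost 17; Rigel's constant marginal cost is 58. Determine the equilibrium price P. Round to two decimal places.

88.67

Kestrel's profit: π_K = (191 - Q)q_K - (17q_K). Setting ∂π_K/∂q_K = 0: 174 - 2q_K - (q_R) = 0.
Rigel's first-order condition: 133 - 2q_R - (q_K) = 0.
So q_K = (174 - q_R)/2 and q_R = (133 - q_K)/2.
Solving the pair: q_K = 215/3, q_R = 92/3.
Total output Q = 307/3, so price P = 191 - 307/3 = 266/3.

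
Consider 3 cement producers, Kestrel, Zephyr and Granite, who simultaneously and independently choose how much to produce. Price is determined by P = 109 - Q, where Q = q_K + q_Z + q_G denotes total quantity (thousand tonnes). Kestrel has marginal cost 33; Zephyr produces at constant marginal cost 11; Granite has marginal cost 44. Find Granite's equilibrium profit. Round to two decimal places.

27.56

Kestrel's profit: π_K = (109 - Q)q_K - (33q_K). Setting ∂π_K/∂q_K = 0: 76 - 2q_K - (q_Z + q_G) = 0.
Zephyr's profit: π_Z = (109 - Q)q_Z - (11q_Z). Setting ∂π_Z/∂q_Z = 0: 98 - 2q_Z - (q_K + q_G) = 0.
Granite's profit: π_G = (109 - Q)q_G - (44q_G). Setting ∂π_G/∂q_G = 0: 65 - 2q_G - (q_K + q_Z) = 0.
Adding the 3 first-order conditions: 239 − 4Q = 0, so Q = 239/4.
Back-substituting: q_K = (76 − 239/4) = 65/4, q_Z = (98 − 239/4) = 153/4, q_G = (65 − 239/4) = 21/4.
Price P = 109 - 239/4 = 197/4.
Granite's profit: (197/4 - 44)·(21/4) = 441/16.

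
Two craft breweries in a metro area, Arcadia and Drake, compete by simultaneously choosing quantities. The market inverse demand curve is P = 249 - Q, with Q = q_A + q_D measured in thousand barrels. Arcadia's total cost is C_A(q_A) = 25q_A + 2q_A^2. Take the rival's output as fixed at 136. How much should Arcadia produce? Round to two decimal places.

14.67

With the rival's output fixed at 136, Arcadia's profit is π_A = (249 - 136 - q_A)q_A - (25q_A + 2q_A²) = (113 - q_A)q_A - (25q_A + 2q_A²).
∂π_A/∂q_A = 88 - 6q_A = 0, so q_A = 44/3.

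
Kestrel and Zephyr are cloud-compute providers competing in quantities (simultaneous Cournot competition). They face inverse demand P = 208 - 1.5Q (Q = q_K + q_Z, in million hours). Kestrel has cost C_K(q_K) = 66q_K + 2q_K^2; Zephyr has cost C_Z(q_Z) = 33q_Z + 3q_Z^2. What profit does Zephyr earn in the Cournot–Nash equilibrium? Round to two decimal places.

Kestrel's profit: π_K = (208 - 1.5Q)q_K - (66q_K + 2q_K²). Setting ∂π_K/∂q_K = 0: 142 - 7q_K - (3/2)(q_Z) = 0.
Zephyr's first-order condition: 175 - 9q_Z - (3/2)(q_K) = 0.
Rearranging gives the reaction functions q_K = (142 - (3/2)q_Z)/7 and q_Z = (175 - (3/2)q_K)/9.
Substituting one into the other gives q_K = 1354/81 and q_Z = 16.6584.
Price P = 208 - (3/2)·33.3745 = 157.9383.
Zephyr's profit: 157.9383·16.6584 - 33·16.6584 - 3·16.6584² = 1248.7657.

1248.77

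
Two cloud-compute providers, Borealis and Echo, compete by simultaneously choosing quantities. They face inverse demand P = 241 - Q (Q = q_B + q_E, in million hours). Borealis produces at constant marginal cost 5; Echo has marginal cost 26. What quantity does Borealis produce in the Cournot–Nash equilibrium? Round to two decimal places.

85.67

Borealis's profit: π_B = (241 - Q)q_B - (5q_B). Setting ∂π_B/∂q_B = 0: 236 - 2q_B - (q_E) = 0.
Echo's profit: π_E = (241 - Q)q_E - (26q_E). Setting ∂π_E/∂q_E = 0: 215 - 2q_E - (q_B) = 0.
So q_B = (236 - q_E)/2 and q_E = (215 - q_B)/2.
Substituting one into the other gives q_B = 257/3 and q_E = 194/3.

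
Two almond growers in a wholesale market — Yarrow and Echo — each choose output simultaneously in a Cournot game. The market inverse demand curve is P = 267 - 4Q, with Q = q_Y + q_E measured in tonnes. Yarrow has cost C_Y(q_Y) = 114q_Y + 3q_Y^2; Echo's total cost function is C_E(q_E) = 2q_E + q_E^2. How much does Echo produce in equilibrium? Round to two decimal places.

Yarrow's profit: π_Y = (267 - 4Q)q_Y - (114q_Y + 3q_Y²). Setting ∂π_Y/∂q_Y = 0: 153 - 14q_Y - 4(q_E) = 0.
Echo's first-order condition: 265 - 10q_E - 4(q_Y) = 0.
Rearranging gives the reaction functions q_Y = (153 - 4q_E)/14 and q_E = (265 - 4q_Y)/10.
Solving the pair: q_Y = 235/62, q_E = 1549/62.

24.98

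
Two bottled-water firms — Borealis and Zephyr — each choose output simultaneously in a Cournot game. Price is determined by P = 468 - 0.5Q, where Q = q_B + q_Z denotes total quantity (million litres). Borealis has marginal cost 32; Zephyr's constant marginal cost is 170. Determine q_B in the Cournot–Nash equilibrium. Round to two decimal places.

Borealis's profit: π_B = (468 - 0.5Q)q_B - (32q_B). Setting ∂π_B/∂q_B = 0: 436 - q_B - (1/2)(q_Z) = 0.
Zephyr's profit: π_Z = (468 - 0.5Q)q_Z - (170q_Z). Setting ∂π_Z/∂q_Z = 0: 298 - q_Z - (1/2)(q_B) = 0.
Best responses: q_B = (436 - (1/2)q_Z), q_Z = (298 - (1/2)q_B).
Substituting one into the other gives q_B = 1148/3 and q_Z = 320/3.

382.67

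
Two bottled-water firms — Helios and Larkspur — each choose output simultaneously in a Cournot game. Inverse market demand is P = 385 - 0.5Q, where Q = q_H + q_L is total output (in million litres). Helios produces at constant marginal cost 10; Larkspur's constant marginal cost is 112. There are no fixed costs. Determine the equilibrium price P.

169

Helios's profit: π_H = (385 - 0.5Q)q_H - (10q_H). Setting ∂π_H/∂q_H = 0: 375 - q_H - (1/2)(q_L) = 0.
Larkspur's profit: π_L = (385 - 0.5Q)q_L - (112q_L). Setting ∂π_L/∂q_L = 0: 273 - q_L - (1/2)(q_H) = 0.
So q_H = (375 - (1/2)q_L) and q_L = (273 - (1/2)q_H).
Substituting one into the other gives q_H = 318 and q_L = 114.
Total output Q = 432, so price P = 385 - (1/2)·432 = 169.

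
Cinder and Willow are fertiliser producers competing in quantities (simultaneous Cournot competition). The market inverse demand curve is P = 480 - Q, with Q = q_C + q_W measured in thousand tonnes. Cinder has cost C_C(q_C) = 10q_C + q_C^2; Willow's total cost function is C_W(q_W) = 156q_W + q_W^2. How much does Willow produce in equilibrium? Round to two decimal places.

55.07

Cinder's profit: π_C = (480 - Q)q_C - (10q_C + q_C²). Setting ∂π_C/∂q_C = 0: 470 - 4q_C - (q_W) = 0.
Willow's first-order condition: 324 - 4q_W - (q_C) = 0.
Rearranging gives the reaction functions q_C = (470 - q_W)/4 and q_W = (324 - q_C)/4.
Substituting one into the other gives q_C = 1556/15 and q_W = 826/15.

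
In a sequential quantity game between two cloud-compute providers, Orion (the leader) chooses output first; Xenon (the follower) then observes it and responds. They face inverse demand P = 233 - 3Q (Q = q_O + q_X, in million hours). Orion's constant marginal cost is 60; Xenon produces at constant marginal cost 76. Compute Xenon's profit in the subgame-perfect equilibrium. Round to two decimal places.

325.52

Solve by backward induction. Given q_O, the follower Xenon maximises π_X = (233 - 3q_O - 3q_X)q_X - 76q_X.
Follower FOC: 157 - 3q_O - 6q_X = 0, so q_X(q_O) = (157 - 3q_O)/6.
Orion substitutes q_X(q_O) into its own profit: π_O = q_O(233 - 3q_O - (157 - 3q_O)/2) - 60q_O = (309/2 - (3/2)q_O)q_O - 60q_O.
The leader's first-order condition 189/2 - 3q_O = 0 yields q_O = 63/2.
Then q_X = (157 - 3·(63/2))/6 = 125/12.
Price P = 233 - 3·(503/12) = 429/4.
Xenon's profit: (429/4 - 76)·(125/12) = 325.5208.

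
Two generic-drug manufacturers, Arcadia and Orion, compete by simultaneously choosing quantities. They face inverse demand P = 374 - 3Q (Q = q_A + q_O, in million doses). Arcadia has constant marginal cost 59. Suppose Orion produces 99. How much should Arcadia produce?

3

With the rival's output fixed at 99, Arcadia's profit is π_A = (374 - 3·99 - 3q_A)q_A - (59q_A) = (77 - 3q_A)q_A - (59q_A).
∂π_A/∂q_A = 18 - 6q_A = 0, so q_A = 3.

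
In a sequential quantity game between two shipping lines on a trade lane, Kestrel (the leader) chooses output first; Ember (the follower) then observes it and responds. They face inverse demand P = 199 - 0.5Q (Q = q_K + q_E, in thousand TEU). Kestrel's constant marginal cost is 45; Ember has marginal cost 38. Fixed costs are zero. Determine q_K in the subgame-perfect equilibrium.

147

The follower Ember best-responds to any q_K: π_E = (199 - 0.5Q)q_E - 38q_E.
Follower FOC: 161 - (1/2)q_K - q_E = 0, so q_E(q_K) = (161 - (1/2)q_K).
Kestrel substitutes q_E(q_K) into its own profit: π_K = q_K(199 - (1/2)q_K - (161 - (1/2)q_K)/2) - 45q_K = (237/2 - (1/4)q_K)q_K - 45q_K.
Maximising: ∂π_K/∂q_K = 147/2 - (1/2)q_K = 0, giving q_K = 147.
Then q_E = (161 - (1/2)·147) = 175/2.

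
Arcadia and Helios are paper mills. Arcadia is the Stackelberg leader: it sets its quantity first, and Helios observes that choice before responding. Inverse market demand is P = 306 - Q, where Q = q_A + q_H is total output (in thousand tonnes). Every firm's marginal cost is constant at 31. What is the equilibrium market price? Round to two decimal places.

Solve by backward induction. Given q_A, the follower Helios maximises π_H = (306 - q_A - q_H)q_H - 31q_H.
∂π_H/∂q_H = 275 - q_A - 2q_H = 0 gives the reaction function q_H = (275 - q_A)/2.
The leader anticipates this reaction. Substituting into P = 306 - Q gives P = 337/2 - (1/2)q_A, so π_A = (337/2 - (1/2)q_A)q_A - 31q_A.
Leader FOC: 275/2 - q_A = 0, so q_A = 275/2.
Then q_H = (275 - 275/2)/2 = 275/4.
Total output Q = 825/4, so price P = 306 - 825/4 = 399/4.

99.75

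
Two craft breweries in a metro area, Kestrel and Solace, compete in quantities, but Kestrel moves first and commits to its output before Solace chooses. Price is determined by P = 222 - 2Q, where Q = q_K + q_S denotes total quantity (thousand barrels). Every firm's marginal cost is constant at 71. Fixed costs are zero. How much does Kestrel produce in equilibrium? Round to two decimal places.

37.75

The follower Solace best-responds to any q_K: π_S = (222 - 2Q)q_S - 71q_S.
Setting the follower's marginal profit to zero, 151 - 2q_K - 4q_S = 0, i.e. q_S = (151 - 2q_K)/4.
Kestrel substitutes q_S(q_K) into its own profit: π_K = q_K(222 - 2q_K - (151 - 2q_K)/2) - 71q_K = (293/2 - q_K)q_K - 71q_K.
Leader FOC: 151/2 - 2q_K = 0, so q_K = 151/4.
Then q_S = (151 - 2·(151/4))/4 = 151/8.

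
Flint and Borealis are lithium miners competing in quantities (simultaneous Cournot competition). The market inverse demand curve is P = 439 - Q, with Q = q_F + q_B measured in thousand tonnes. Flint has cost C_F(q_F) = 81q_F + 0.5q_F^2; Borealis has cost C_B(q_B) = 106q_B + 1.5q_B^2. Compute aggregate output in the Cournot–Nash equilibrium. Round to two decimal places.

149.86

Flint's profit: π_F = (439 - Q)q_F - (81q_F + (1/2)q_F²). Setting ∂π_F/∂q_F = 0: 358 - 3q_F - (q_B) = 0.
Borealis's first-order condition: 333 - 5q_B - (q_F) = 0.
So q_F = (358 - q_B)/3 and q_B = (333 - q_F)/5.
Substituting one into the other gives q_F = 1457/14 and q_B = 641/14.
Total output Q = 1457/14 + 641/14 = 1049/7.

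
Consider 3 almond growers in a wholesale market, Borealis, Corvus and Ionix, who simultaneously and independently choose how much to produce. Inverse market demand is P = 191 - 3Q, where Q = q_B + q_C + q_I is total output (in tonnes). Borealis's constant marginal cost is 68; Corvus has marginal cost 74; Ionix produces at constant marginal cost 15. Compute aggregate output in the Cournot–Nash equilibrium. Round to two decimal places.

34.67

Borealis's profit: π_B = (191 - 3Q)q_B - (68q_B). Setting ∂π_B/∂q_B = 0: 123 - 6q_B - 3(q_C + q_I) = 0.
Corvus's profit: π_C = (191 - 3Q)q_C - (74q_C). Setting ∂π_C/∂q_C = 0: 117 - 6q_C - 3(q_B + q_I) = 0.
Ionix's profit: π_I = (191 - 3Q)q_I - (15q_I). Setting ∂π_I/∂q_I = 0: 176 - 6q_I - 3(q_B + q_C) = 0.
Summing all 3 equations gives 416 − 12Q = 0, hence Q = 104/3.
Back-substituting: q_B = (123 − 104)/3 = 19/3, q_C = (117 − 104)/3 = 13/3, q_I = (176 − 104)/3 = 24.
Total output Q = 19/3 + 13/3 + 24 = 104/3.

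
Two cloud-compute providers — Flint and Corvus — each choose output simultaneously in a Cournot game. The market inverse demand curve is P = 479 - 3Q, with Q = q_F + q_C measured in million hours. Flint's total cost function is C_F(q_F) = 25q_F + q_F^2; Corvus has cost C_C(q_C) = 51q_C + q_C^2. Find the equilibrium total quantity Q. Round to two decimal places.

80.18

Flint's profit: π_F = (479 - 3Q)q_F - (25q_F + q_F²). Setting ∂π_F/∂q_F = 0: 454 - 8q_F - 3(q_C) = 0.
Corvus's profit: π_C = (479 - 3Q)q_C - (51q_C + q_C²). Setting ∂π_C/∂q_C = 0: 428 - 8q_C - 3(q_F) = 0.
So q_F = (454 - 3q_C)/8 and q_C = (428 - 3q_F)/8.
Substituting one into the other gives q_F = 42.6909 and q_C = 37.4909.
Total output Q = 42.6909 + 37.4909 = 882/11.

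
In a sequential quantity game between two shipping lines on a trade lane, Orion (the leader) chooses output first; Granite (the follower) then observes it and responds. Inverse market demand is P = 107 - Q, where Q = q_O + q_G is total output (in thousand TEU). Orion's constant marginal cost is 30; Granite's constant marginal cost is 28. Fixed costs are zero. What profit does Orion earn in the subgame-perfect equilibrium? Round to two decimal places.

703.13

Solve by backward induction. Given q_O, the follower Granite maximises π_G = (107 - q_O - q_G)q_G - 28q_G.
Setting the follower's marginal profit to zero, 79 - q_O - 2q_G = 0, i.e. q_G = (79 - q_O)/2.
Orion substitutes q_G(q_O) into its own profit: π_O = q_O(107 - q_O - (79 - q_O)/2) - 30q_O = (135/2 - (1/2)q_O)q_O - 30q_O.
The leader's first-order condition 75/2 - q_O = 0 yields q_O = 75/2.
Then q_G = (79 - 75/2)/2 = 83/4.
Price P = 107 - 233/4 = 195/4.
Orion's profit: (195/4 - 30)·(75/2) = 703.1250.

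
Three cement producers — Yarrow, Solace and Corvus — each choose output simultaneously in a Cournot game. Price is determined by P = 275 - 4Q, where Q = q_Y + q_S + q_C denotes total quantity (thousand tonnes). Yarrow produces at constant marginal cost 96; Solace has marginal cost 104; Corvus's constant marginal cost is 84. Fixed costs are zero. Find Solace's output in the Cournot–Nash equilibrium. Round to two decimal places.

8.94

Yarrow's profit: π_Y = (275 - 4Q)q_Y - (96q_Y). Setting ∂π_Y/∂q_Y = 0: 179 - 8q_Y - 4(q_S + q_C) = 0.
Solace's first-order condition: 171 - 8q_S - 4(q_Y + q_C) = 0.
Corvus's first-order condition: 191 - 8q_C - 4(q_Y + q_S) = 0.
Summing all 3 equations gives 541 − 16Q = 0, hence Q = 541/16.
Back-substituting: q_Y = (179 − 541/4)/4 = 175/16, q_S = (171 − 541/4)/4 = 143/16, q_C = (191 − 541/4)/4 = 223/16.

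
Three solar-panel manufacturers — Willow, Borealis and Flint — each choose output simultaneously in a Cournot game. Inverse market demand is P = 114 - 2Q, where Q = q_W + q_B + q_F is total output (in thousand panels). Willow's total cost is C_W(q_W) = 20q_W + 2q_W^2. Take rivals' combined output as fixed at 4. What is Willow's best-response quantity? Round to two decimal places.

10.75

With rivals' combined output fixed at 4, Willow's profit is π_W = (114 - 2·4 - 2q_W)q_W - (20q_W + 2q_W²) = (106 - 2q_W)q_W - (20q_W + 2q_W²).
∂π_W/∂q_W = 86 - 8q_W = 0, so q_W = 43/4.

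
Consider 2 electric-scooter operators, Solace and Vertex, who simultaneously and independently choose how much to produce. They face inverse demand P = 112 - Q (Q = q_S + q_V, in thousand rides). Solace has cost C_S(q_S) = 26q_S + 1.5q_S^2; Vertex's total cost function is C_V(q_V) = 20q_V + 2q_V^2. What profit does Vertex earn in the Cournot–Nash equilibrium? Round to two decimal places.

Solace's profit: π_S = (112 - Q)q_S - (26q_S + (3/2)q_S²). Setting ∂π_S/∂q_S = 0: 86 - 5q_S - (q_V) = 0.
Vertex's first-order condition: 92 - 6q_V - (q_S) = 0.
So q_S = (86 - q_V)/5 and q_V = (92 - q_S)/6.
Solving the pair: q_S = 424/29, q_V = 374/29.
Price P = 112 - 798/29 = 84.4828.
Vertex's profit: 84.4828·(374/29) - 20·(374/29) - 2(374/29)² = 498.9631.

498.96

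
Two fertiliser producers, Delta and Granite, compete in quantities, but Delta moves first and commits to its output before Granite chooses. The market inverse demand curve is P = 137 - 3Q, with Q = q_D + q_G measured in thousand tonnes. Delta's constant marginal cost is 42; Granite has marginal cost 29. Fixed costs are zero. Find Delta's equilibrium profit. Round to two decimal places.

280.17

Solve by backward induction. Given q_D, the follower Granite maximises π_G = (137 - 3q_D - 3q_G)q_G - 29q_G.
∂π_G/∂q_G = 108 - 3q_D - 6q_G = 0 gives the reaction function q_G = (108 - 3q_D)/6.
The leader anticipates this reaction. Substituting into P = 137 - 3Q gives P = 83 - (3/2)q_D, so π_D = (83 - (3/2)q_D)q_D - 42q_D.
Maximising: ∂π_D/∂q_D = 41 - 3q_D = 0, giving q_D = 41/3.
Then q_G = (108 - 3·(41/3))/6 = 67/6.
Price P = 137 - 3·(149/6) = 125/2.
Delta's profit: (125/2 - 42)·(41/3) = 1681/6.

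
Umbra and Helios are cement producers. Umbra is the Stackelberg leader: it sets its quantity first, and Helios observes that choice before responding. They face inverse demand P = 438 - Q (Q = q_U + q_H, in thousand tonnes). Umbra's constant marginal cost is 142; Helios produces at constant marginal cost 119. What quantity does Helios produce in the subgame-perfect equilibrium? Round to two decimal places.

91.25

The follower Helios best-responds to any q_U: π_H = (438 - Q)q_H - 119q_H.
Follower FOC: 319 - q_U - 2q_H = 0, so q_H(q_U) = (319 - q_U)/2.
Umbra substitutes q_H(q_U) into its own profit: π_U = q_U(438 - q_U - (319 - q_U)/2) - 142q_U = (557/2 - (1/2)q_U)q_U - 142q_U.
Maximising: ∂π_U/∂q_U = 273/2 - q_U = 0, giving q_U = 273/2.
Then q_H = (319 - 273/2)/2 = 365/4.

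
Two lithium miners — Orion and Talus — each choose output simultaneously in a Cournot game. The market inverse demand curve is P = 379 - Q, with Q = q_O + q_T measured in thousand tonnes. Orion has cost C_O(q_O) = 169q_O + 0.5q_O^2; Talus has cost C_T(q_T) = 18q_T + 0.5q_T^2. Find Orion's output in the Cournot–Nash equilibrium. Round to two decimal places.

Orion's profit: π_O = (379 - Q)q_O - (169q_O + (1/2)q_O²). Setting ∂π_O/∂q_O = 0: 210 - 3q_O - (q_T) = 0.
Talus's first-order condition: 361 - 3q_T - (q_O) = 0.
Best responses: q_O = (210 - q_T)/3, q_T = (361 - q_O)/3.
Substituting one into the other gives q_O = 269/8 and q_T = 873/8.

33.63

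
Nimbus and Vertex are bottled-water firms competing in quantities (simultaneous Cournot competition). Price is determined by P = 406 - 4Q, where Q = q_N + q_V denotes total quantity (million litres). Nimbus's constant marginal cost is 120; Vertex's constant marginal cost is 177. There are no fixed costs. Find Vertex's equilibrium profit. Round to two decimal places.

821.78

Nimbus's profit: π_N = (406 - 4Q)q_N - (120q_N). Setting ∂π_N/∂q_N = 0: 286 - 8q_N - 4(q_V) = 0.
Vertex's profit: π_V = (406 - 4Q)q_V - (177q_V). Setting ∂π_V/∂q_V = 0: 229 - 8q_V - 4(q_N) = 0.
Best responses: q_N = (286 - 4q_V)/8, q_V = (229 - 4q_N)/8.
Solving the pair: q_N = 343/12, q_V = 43/3.
Price P = 406 - 4·(515/12) = 703/3.
Vertex's profit: (703/3 - 177)·(43/3) = 821.7778.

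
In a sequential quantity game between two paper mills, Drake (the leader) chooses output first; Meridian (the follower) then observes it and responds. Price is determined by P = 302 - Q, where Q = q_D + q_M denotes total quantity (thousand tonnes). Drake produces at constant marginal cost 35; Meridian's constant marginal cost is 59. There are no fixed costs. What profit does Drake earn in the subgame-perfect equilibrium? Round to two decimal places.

10585.13

The follower Meridian best-responds to any q_D: π_M = (302 - Q)q_M - 59q_M.
∂π_M/∂q_M = 243 - q_D - 2q_M = 0 gives the reaction function q_M = (243 - q_D)/2.
The leader anticipates this reaction. Substituting into P = 302 - Q gives P = 361/2 - (1/2)q_D, so π_D = (361/2 - (1/2)q_D)q_D - 35q_D.
Leader FOC: 291/2 - q_D = 0, so q_D = 291/2.
Then q_M = (243 - 291/2)/2 = 195/4.
Price P = 302 - 777/4 = 431/4.
Drake's profit: (431/4 - 35)·(291/2) = 10585.1250.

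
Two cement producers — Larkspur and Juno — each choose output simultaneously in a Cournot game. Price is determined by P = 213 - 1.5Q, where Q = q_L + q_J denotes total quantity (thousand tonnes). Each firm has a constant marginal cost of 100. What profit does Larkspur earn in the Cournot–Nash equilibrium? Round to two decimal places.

Each firm earns π_i = (213 - 1.5Q)q_i - 100q_i.
Setting ∂π_i/∂q_i = 0 with rivals' quantities fixed: 113 - 3q_i - (3/2)q_j = 0.
By symmetry each firm produces the same amount; substituting q_j = q_i yields q_i = 113/(9/2) = 226/9.
Price P = 213 - (3/2)·(452/9) = 413/3.
Larkspur's profit: (413/3 - 100)·(226/9) = 945.8519.

945.85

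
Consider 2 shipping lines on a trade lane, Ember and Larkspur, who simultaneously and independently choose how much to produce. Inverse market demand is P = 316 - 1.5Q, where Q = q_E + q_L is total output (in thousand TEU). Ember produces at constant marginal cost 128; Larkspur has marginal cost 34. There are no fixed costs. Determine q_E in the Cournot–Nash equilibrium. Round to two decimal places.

20.89

Ember's profit: π_E = (316 - 1.5Q)q_E - (128q_E). Setting ∂π_E/∂q_E = 0: 188 - 3q_E - (3/2)(q_L) = 0.
Larkspur's first-order condition: 282 - 3q_L - (3/2)(q_E) = 0.
So q_E = (188 - (3/2)q_L)/3 and q_L = (282 - (3/2)q_E)/3.
Substituting one into the other gives q_E = 188/9 and q_L = 752/9.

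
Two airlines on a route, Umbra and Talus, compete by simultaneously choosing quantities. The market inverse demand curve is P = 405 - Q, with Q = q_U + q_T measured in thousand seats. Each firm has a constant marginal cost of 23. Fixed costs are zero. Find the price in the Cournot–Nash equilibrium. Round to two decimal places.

150.33

A representative firm's profit is π_i = q_i(405 - Q) - 23q_i.
First-order condition (treating rivals' output as given): 382 - 2q_i - q_j = 0.
With identical firms every q_j equals q_i, so q_j = q_i and 382 = 3q_i, giving q_i = 382/3.
Total output Q = 764/3, so price P = 405 - 764/3 = 451/3.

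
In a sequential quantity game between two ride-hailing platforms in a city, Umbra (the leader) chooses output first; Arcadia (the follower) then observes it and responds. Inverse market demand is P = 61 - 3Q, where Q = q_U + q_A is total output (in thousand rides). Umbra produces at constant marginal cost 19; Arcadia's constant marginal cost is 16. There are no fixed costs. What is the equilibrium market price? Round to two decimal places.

28.75

Solve by backward induction. Given q_U, the follower Arcadia maximises π_A = (61 - 3q_U - 3q_A)q_A - 16q_A.
Setting the follower's marginal profit to zero, 45 - 3q_U - 6q_A = 0, i.e. q_A = (45 - 3q_U)/6.
The leader anticipates this reaction. Substituting into P = 61 - 3Q gives P = 77/2 - (3/2)q_U, so π_U = (77/2 - (3/2)q_U)q_U - 19q_U.
The leader's first-order condition 39/2 - 3q_U = 0 yields q_U = 13/2.
Then q_A = (45 - 3·(13/2))/6 = 17/4.
Total output Q = 43/4, so price P = 61 - 3·(43/4) = 115/4.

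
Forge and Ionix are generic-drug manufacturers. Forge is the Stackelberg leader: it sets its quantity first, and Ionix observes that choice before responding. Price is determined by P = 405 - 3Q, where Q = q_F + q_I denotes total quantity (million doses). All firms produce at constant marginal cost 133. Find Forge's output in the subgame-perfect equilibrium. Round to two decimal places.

45.33

Solve by backward induction. Given q_F, the follower Ionix maximises π_I = (405 - 3q_F - 3q_I)q_I - 133q_I.
∂π_I/∂q_I = 272 - 3q_F - 6q_I = 0 gives the reaction function q_I = (272 - 3q_F)/6.
The leader anticipates this reaction. Substituting into P = 405 - 3Q gives P = 269 - (3/2)q_F, so π_F = (269 - (3/2)q_F)q_F - 133q_F.
Leader FOC: 136 - 3q_F = 0, so q_F = 136/3.
Then q_I = (272 - 3·(136/3))/6 = 68/3.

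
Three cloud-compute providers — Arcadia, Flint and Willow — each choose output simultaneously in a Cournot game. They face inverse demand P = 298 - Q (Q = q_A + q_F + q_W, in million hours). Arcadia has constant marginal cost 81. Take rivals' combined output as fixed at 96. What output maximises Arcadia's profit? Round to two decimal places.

60.50

With rivals' combined output fixed at 96, Arcadia's profit is π_A = (298 - 96 - q_A)q_A - (81q_A) = (202 - q_A)q_A - (81q_A).
∂π_A/∂q_A = 121 - 2q_A = 0, so q_A = 121/2.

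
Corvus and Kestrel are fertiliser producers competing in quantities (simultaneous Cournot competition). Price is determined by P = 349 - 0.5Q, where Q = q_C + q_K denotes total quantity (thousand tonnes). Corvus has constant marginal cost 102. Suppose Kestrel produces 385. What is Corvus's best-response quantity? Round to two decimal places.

54.50

With the rival's output fixed at 385, Corvus's profit is π_C = (349 - (1/2)·385 - (1/2)q_C)q_C - (102q_C) = (313/2 - (1/2)q_C)q_C - (102q_C).
∂π_C/∂q_C = 109/2 - q_C = 0, so q_C = 109/2.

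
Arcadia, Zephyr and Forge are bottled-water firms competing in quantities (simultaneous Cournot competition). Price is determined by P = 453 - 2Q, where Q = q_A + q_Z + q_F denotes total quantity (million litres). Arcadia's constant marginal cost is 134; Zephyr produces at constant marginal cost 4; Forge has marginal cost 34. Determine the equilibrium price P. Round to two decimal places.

156.25

Arcadia's profit: π_A = (453 - 2Q)q_A - (134q_A). Setting ∂π_A/∂q_A = 0: 319 - 4q_A - 2(q_Z + q_F) = 0.
Zephyr's first-order condition: 449 - 4q_Z - 2(q_A + q_F) = 0.
Forge's profit: π_F = (453 - 2Q)q_F - (34q_F). Setting ∂π_F/∂q_F = 0: 419 - 4q_F - 2(q_A + q_Z) = 0.
Summing all 3 equations gives 1187 − 8Q = 0, hence Q = 1187/8.
Back-substituting: q_A = (319 − 1187/4)/2 = 89/8, q_Z = (449 − 1187/4)/2 = 609/8, q_F = (419 − 1187/4)/2 = 489/8.
Total output Q = 1187/8, so price P = 453 - 2·(1187/8) = 625/4.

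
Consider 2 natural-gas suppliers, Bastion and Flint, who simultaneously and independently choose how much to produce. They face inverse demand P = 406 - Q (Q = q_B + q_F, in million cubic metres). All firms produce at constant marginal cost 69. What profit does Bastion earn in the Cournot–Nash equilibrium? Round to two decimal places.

Each firm earns π_i = (406 - Q)q_i - 69q_i.
Setting ∂π_i/∂q_i = 0 with rivals' quantities fixed: 337 - 2q_i - q_j = 0.
By symmetry each firm produces the same amount; substituting q_j = q_i yields q_i = 337/3.
Price P = 406 - 674/3 = 544/3.
Bastion's profit: (544/3 - 69)·(337/3) = 12618.7778.

12618.78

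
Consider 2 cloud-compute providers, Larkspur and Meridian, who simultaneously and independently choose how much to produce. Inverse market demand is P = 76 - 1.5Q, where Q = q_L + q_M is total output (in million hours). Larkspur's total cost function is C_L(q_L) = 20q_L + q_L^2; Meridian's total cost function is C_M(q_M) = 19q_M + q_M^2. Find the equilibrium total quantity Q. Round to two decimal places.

17.38

Larkspur's profit: π_L = (76 - 1.5Q)q_L - (20q_L + q_L²). Setting ∂π_L/∂q_L = 0: 56 - 5q_L - (3/2)(q_M) = 0.
Meridian's profit: π_M = (76 - 1.5Q)q_M - (19q_M + q_M²). Setting ∂π_M/∂q_M = 0: 57 - 5q_M - (3/2)(q_L) = 0.
So q_L = (56 - (3/2)q_M)/5 and q_M = (57 - (3/2)q_L)/5.
Substituting one into the other gives q_L = 778/91 and q_M = 804/91.
Total output Q = 778/91 + 804/91 = 226/13.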